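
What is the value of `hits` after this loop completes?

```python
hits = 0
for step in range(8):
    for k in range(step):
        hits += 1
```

Triangle number: 0+1+2+...+7
`hits` takes the values: 0 → 1 → 2 → 3 → 4 → 5 → 6 → 7 → 8 → 9 → 10 → 11 → 12 → 13 → 14 → 15 → 16 → 17 → 18 → 19 → 20 → 21 → 22 → 23 → 24 → 25 → 26 → 27 → 28

Answer: 28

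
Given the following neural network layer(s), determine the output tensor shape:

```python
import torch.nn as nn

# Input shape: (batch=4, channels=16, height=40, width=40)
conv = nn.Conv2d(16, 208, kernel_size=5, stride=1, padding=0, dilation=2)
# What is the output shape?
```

Input: (4, 16, 40, 40) -> Output: (4, 208, 32, 32)

Answer: (4, 208, 32, 32)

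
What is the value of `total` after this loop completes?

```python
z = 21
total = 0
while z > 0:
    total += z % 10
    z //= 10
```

Sum digits of 21
`total` takes the values: 0 → 1 → 3

Answer: 3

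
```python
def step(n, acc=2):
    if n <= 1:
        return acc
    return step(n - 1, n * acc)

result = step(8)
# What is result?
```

Accumulator trace (n, acc): (8, 2) -> (7, 16) -> (6, 112) -> (5, 672) -> (4, 3360) -> (3, 13440) -> (2, 40320) -> (1, 80640) -> return 80640

Answer: 80640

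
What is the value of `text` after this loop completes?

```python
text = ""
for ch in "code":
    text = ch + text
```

Reverse 'code'
`text` takes the values: "" → "c" → "oc" → "doc" → "edoc"

Answer: "edoc"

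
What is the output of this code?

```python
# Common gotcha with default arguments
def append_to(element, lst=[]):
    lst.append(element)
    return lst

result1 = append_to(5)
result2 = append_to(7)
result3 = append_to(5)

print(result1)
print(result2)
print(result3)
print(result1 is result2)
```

Key concept: mutable default argument gotcha.
Step by step:
`result1 = append_to(5)` → result1 = [5]
`result2 = append_to(7)` → result1 = [5, 7] (same object as result2); result2 = [5, 7] (same object as result1)
`result3 = append_to(5)` → result1 = [5, 7, 5] (same object as result2, result3); result2 = [5, 7, 5] (same object as result1, result3); result3 = [5, 7, 5] (same object as result1, result2)
`print(result1)` → prints [5, 7, 5]
`print(result2)` → prints [5, 7, 5]
`print(result3)` → prints [5, 7, 5]
`print(result1 is result2)` → prints True

Answer:
[5, 7, 5]
[5, 7, 5]
[5, 7, 5]
True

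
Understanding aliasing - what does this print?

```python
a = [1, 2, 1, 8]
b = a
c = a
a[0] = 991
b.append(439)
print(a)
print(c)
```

Key concept: multiple aliases.
Step by step:
`a = [1, 2, 1, 8]` → a = [1, 2, 1, 8]
`b = a` → b = [1, 2, 1, 8] (same object as a)
`c = a` → c = [1, 2, 1, 8] (same object as a, b)
`a[0] = 991` → a = [991, 2, 1, 8] (same object as b, c); b = [991, 2, 1, 8] (same object as a, c); c = [991, 2, 1, 8] (same object as a, b)
`b.append(439)` → a = [991, 2, 1, 8, 439] (same object as b, c); b = [991, 2, 1, 8, 439] (same object as a, c); c = [991, 2, 1, 8, 439] (same object as a, b)
`print(a)` → prints [991, 2, 1, 8, 439]
`print(c)` → prints [991, 2, 1, 8, 439]

Answer:
[991, 2, 1, 8, 439]
[991, 2, 1, 8, 439]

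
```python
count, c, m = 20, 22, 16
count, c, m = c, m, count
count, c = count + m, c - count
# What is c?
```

Trace:
`count, c, m = 20, 22, 16` → count = 20; c = 22; m = 16
`count, c, m = c, m, count` → count = 22; c = 16; m = 20
`count, c = count + m, c - count` → count = 42; c = -6
So c = -6

Answer: -6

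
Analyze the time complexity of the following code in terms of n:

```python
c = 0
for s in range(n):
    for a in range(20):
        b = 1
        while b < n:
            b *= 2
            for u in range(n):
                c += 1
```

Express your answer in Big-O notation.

Each loop level contributes: n × 1 × log n × n. Multiplying the contributions gives O(n^2 log n).

Answer: O(n^2 log n)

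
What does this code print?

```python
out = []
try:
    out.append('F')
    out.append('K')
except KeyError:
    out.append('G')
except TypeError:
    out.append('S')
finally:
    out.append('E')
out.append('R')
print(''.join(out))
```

Execution trace: 'F' (try body) → 'K' (try body, no exception) → 'E' (finally) → 'R' (after the try/except). Output: FKER

Answer: FKER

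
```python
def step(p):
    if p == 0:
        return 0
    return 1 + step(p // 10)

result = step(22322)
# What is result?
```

Count of digits of 22322: 5

Answer: 5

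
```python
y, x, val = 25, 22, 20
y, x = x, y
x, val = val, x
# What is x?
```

Trace:
`y, x, val = 25, 22, 20` → y = 25; x = 22; val = 20
`y, x = x, y` → y = 22; x = 25
`x, val = val, x` → x = 20; val = 25
So x = 20

Answer: 20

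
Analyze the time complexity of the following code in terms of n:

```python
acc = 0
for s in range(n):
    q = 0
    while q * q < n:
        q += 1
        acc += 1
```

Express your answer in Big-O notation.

Each loop level contributes: n × √n. Multiplying the contributions gives O(n√n).

Answer: O(n√n)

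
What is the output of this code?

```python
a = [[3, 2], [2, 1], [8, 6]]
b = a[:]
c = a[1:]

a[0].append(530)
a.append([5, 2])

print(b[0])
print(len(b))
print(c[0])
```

Key concept: slice with nested mutation.
Step by step:
`a = [[3, 2], [2, 1], [8, 6]]` → a = [[3, 2], [2, 1], [8, 6]]
`b = a[:]` → b = [[3, 2], [2, 1], [8, 6]]
`c = a[1:]` → c = [[2, 1], [8, 6]]
`a[0].append(530)` → a = [[3, 2, 530], [2, 1], [8, 6]]; b = [[3, 2, 530], [2, 1], [8, 6]]
`a.append([5, 2])` → a = [[3, 2, 530], [2, 1], [8, 6], [5, 2]]
`print(b[0])` → prints [3, 2, 530]
`print(len(b))` → prints 3
`print(c[0])` → prints [2, 1]

Answer:
[3, 2, 530]
3
[2, 1]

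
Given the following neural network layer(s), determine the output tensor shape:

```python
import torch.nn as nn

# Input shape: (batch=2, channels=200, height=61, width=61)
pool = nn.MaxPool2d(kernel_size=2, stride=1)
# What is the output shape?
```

Input: (2, 200, 61, 61) -> Output: (2, 200, 60, 60)

Answer: (2, 200, 60, 60)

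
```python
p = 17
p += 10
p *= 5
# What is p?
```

Trace:
`p = 17` → p = 17
`p += 10` → p = 27
`p *= 5` → p = 135
So p = 135

Answer: 135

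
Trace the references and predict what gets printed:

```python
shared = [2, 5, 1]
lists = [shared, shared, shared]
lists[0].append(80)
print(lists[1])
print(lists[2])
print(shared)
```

Key concept: list of same reference.
Step by step:
`shared = [2, 5, 1]` → shared = [2, 5, 1]
`lists = [shared, shared, shared]` → lists = [[2, 5, 1], [2, 5, 1], [2, 5, 1]]
`lists[0].append(80)` → shared = [2, 5, 1, 80]; lists = [[2, 5, 1, 80], [2, 5, 1, 80], [2, 5, 1, 80]]
`print(lists[1])` → prints [2, 5, 1, 80]
`print(lists[2])` → prints [2, 5, 1, 80]
`print(shared)` → prints [2, 5, 1, 80]

Answer:
[2, 5, 1, 80]
[2, 5, 1, 80]
[2, 5, 1, 80]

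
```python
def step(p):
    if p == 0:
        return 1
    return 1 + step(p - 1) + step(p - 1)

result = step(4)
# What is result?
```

step(p) = 1 + 2·step(p-1), step(0)=1. Closed form: (1+1)·2^4 - 1 = 31.

Answer: 31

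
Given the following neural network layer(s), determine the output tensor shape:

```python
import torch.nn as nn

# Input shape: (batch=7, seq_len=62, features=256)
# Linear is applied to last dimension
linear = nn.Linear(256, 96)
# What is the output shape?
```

Input: (7, 62, 256) -> Output: (7, 62, 96)

Answer: (7, 62, 96)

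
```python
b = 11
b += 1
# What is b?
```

Trace:
`b = 11` → b = 11
`b += 1` → b = 12
So b = 12

Answer: 12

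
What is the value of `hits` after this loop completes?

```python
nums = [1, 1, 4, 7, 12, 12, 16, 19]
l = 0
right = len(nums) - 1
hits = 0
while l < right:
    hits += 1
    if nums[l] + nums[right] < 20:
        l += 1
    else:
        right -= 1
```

Steps to find pair summing to 20
`hits` takes the values: 0 → 1 → 2 → 3 → 4 → 5 → 6 → 7

Answer: 7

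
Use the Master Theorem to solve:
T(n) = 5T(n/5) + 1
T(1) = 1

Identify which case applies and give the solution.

a=5, b=5, f(n)=1. log_5(5) = 1. Since c=0 < 1, Case 1 applies: T(n) = Θ(n^log_b(a)) = O(n).

Answer: O(n) - Case 1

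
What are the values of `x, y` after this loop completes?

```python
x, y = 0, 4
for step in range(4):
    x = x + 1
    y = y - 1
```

x goes 0→4, y goes 4→0
`x, y` takes the values: (0, 4) → (1, 4) → (1, 3) → (2, 3) → (2, 2) → (3, 2) → (3, 1) → (4, 1) → (4, 0)

Answer: 4, 0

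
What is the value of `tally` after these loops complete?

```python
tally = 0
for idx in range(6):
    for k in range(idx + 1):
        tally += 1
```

Triangle: 1 + 2 + ... + 6
`tally` takes the values: 0 → 1 → 2 → 3 → 4 → 5 → 6 → 7 → 8 → 9 → 10 → 11 → 12 → 13 → 14 → 15 → 16 → 17 → 18 → 19 → 20 → 21

Answer: 21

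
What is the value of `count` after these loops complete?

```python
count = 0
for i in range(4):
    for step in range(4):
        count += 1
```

4 * 4 = 16
`count` takes the values: 0 → 1 → 2 → 3 → 4 → 5 → 6 → 7 → 8 → 9 → 10 → 11 → 12 → 13 → 14 → 15 → 16

Answer: 16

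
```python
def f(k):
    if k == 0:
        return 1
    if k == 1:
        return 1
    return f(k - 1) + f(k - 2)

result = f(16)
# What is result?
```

Build up from base cases: f(0)=1, f(1)=1, f(2)=2, f(3)=3, f(4)=5, f(5)=8, f(6)=13, ..., f(16)=1597

Answer: 1597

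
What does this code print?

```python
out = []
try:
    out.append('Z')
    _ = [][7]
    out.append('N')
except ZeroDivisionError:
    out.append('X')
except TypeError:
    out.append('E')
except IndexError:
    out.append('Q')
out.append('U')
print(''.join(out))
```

Execution trace: 'Z' (try body) → 'Q' (except IndexError) → 'U' (after the try/except). Output: ZQU

Answer: ZQU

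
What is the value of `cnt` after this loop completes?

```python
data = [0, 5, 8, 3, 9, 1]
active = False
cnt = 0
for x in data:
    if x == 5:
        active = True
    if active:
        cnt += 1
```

Count elements after first 5 in [0, 5, 8, 3, 9, 1]
`cnt` takes the values: 0 → 1 → 2 → 3 → 4 → 5

Answer: 5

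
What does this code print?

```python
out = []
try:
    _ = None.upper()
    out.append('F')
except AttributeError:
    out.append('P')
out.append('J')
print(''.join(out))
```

Execution trace: 'P' (except AttributeError) → 'J' (after the try/except). Output: PJ

Answer: PJ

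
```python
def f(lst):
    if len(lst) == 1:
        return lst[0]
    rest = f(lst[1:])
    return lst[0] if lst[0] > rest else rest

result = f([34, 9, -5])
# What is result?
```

Recursive max over [34, 9, -5] = 34

Answer: 34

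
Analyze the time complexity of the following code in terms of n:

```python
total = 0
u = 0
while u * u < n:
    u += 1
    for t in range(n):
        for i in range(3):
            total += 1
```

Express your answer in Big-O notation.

Each loop level contributes: √n × n × 1. Multiplying the contributions gives O(n√n).

Answer: O(n√n)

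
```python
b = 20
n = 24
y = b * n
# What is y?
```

Trace:
`b = 20` → b = 20
`n = 24` → n = 24
`y = b * n` → y = 480
So y = 480

Answer: 480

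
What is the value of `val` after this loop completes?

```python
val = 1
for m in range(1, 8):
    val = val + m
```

Start at 1, add 1 through 7
`val` takes the values: 1 → 2 → 4 → 7 → 11 → 16 → 22 → 29

Answer: 29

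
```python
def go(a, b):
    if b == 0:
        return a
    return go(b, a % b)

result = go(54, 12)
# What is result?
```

go(54, 12) -> go(12, 6) -> go(6, 0) -> 6

Answer: 6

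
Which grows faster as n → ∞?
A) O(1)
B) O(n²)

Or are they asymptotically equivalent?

O(1) vs O(n²): Higher order terms dominate.

Answer: B) O(n²) grows faster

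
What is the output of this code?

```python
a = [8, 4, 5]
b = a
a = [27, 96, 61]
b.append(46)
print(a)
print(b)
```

Key concept: rebinding vs mutation: a is rebound to a new list, b still points at the original.
Step by step:
`a = [8, 4, 5]` → a = [8, 4, 5]
`b = a` → b = [8, 4, 5] (same object as a)
`a = [27, 96, 61]` → a = [27, 96, 61]
`b.append(46)` → b = [8, 4, 5, 46]
`print(a)` → prints [27, 96, 61]
`print(b)` → prints [8, 4, 5, 46]

Answer:
[27, 96, 61]
[8, 4, 5, 46]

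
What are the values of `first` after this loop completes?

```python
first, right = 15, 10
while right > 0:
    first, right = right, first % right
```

GCD of 15 and 10
`first` takes the values: 15 → 10 → 5

Answer: 5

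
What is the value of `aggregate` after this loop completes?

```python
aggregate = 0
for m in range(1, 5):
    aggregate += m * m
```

Sum of squares 1² to 4² = 30
`aggregate` takes the values: 0 → 1 → 5 → 14 → 30

Answer: 30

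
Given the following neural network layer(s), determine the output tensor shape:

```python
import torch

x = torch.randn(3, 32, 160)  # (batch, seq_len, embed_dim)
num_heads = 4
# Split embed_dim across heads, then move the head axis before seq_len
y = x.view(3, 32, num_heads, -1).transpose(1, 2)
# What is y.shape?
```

Input: (3, 32, 160) -> head_dim = 160 // 4 = 40; after view: (3, 32, 4, 40) -> after transpose(1, 2): (3, 4, 32, 40) -> Output: (3, 4, 32, 40)

Answer: (3, 4, 32, 40)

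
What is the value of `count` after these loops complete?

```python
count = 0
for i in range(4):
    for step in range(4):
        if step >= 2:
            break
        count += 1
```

Inner breaks at 2, outer runs 4 times
`count` takes the values: 0 → 1 → 2 → 3 → 4 → 5 → 6 → 7 → 8

Answer: 8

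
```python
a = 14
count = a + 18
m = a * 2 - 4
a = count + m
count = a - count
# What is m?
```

Trace:
`a = 14` → a = 14
`count = a + 18` → count = 32
`m = a * 2 - 4` → m = 24
`a = count + m` → a = 56
`count = a - count` → count = 24
So m = 24

Answer: 24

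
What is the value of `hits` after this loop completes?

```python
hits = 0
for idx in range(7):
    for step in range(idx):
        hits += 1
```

Triangle number: 0+1+2+...+6
`hits` takes the values: 0 → 1 → 2 → 3 → 4 → 5 → 6 → 7 → 8 → 9 → 10 → 11 → 12 → 13 → 14 → 15 → 16 → 17 → 18 → 19 → 20 → 21

Answer: 21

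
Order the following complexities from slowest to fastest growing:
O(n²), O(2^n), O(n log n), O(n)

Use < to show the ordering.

Ordered by growth rate: O(n) < O(n log n) < O(n²) < O(2^n)

Answer: O(n) < O(n log n) < O(n²) < O(2^n)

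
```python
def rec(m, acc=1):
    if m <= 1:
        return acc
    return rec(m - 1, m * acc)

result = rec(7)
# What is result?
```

Accumulator trace (n, acc): (7, 1) -> (6, 7) -> (5, 42) -> (4, 210) -> (3, 840) -> (2, 2520) -> (1, 5040) -> return 5040

Answer: 5040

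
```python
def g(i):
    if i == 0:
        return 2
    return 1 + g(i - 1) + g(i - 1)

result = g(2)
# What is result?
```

g(i) = 1 + 2·g(i-1), g(0)=2. Closed form: (2+1)·2^2 - 1 = 11.

Answer: 11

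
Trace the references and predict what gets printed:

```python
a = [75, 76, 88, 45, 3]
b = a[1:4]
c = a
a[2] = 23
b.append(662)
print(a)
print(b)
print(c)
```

Key concept: slice vs alias.
Step by step:
`a = [75, 76, 88, 45, 3]` → a = [75, 76, 88, 45, 3]
`b = a[1:4]` → b = [76, 88, 45]
`c = a` → c = [75, 76, 88, 45, 3] (same object as a)
`a[2] = 23` → a = [75, 76, 23, 45, 3] (same object as c); c = [75, 76, 23, 45, 3] (same object as a)
`b.append(662)` → b = [76, 88, 45, 662]
`print(a)` → prints [75, 76, 23, 45, 3]
`print(b)` → prints [76, 88, 45, 662]
`print(c)` → prints [75, 76, 23, 45, 3]

Answer:
[75, 76, 23, 45, 3]
[76, 88, 45, 662]
[75, 76, 23, 45, 3]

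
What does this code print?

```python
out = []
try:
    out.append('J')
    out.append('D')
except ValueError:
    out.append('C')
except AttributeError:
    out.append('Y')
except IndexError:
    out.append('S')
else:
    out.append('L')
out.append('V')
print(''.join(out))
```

Execution trace: 'J' (try body) → 'D' (try body, no exception) → 'L' (else) → 'V' (after the try/except). Output: JDLV

Answer: JDLV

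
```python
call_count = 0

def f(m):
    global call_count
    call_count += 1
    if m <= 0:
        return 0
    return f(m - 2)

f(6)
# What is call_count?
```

Linear recursion stepping by 2: 4 calls from m=6 down to ≤0.

Answer: 4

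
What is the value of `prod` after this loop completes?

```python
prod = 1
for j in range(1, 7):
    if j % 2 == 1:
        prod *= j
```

Product of odd numbers 1 to 6
`prod` takes the values: 1 → 3 → 15

Answer: 15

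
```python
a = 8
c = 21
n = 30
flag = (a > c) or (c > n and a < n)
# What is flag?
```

Trace:
`a = 8` → a = 8
`c = 21` → c = 21
`n = 30` → n = 30
`flag = (a > c) or (c > n and a < n)` → flag = False
So flag = False

Answer: False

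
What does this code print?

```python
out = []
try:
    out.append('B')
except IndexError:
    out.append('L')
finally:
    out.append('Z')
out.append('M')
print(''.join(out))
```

Execution trace: 'B' (try body, no exception) → 'Z' (finally) → 'M' (after the try/except). Output: BZM

Answer: BZM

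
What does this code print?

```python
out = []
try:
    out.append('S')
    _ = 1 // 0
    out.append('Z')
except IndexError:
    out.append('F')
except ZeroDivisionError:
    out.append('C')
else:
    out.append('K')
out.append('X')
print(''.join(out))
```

Execution trace: 'S' (try body) → 'C' (except ZeroDivisionError) → 'X' (after the try/except). Output: SCX

Answer: SCX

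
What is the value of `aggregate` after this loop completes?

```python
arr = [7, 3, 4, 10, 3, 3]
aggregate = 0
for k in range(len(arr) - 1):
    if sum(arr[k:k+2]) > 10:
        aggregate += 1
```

Count windows with sum > 10
`aggregate` takes the values: 0 → 1 → 2

Answer: 2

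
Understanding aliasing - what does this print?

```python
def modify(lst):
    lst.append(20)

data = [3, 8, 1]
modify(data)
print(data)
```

Key concept: function modifies passed list.
Step by step:
`data = [3, 8, 1]` → data = [3, 8, 1]
`modify(data)` → data = [3, 8, 1, 20]
`print(data)` → prints [3, 8, 1, 20]

Answer: [3, 8, 1, 20]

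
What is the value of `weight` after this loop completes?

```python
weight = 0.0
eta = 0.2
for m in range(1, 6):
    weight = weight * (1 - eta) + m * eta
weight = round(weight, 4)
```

Moving average with lr=0.2
`weight` takes the values: 0.0 → 0.2 → 0.56 → 1.048 → 1.6384 → 2.31072 → 2.3107

Answer: 2.3107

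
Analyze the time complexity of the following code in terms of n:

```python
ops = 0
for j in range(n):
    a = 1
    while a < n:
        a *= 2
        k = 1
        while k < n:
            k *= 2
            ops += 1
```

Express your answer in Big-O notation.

Each loop level contributes: n × log n × log n. Multiplying the contributions gives O(n log² n).

Answer: O(n log² n)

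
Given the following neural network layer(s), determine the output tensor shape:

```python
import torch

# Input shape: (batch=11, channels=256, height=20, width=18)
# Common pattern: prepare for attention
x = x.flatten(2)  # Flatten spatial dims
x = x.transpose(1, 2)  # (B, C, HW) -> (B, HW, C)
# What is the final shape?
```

Input: (11, 256, 20, 18) -> after flatten(2): (11, 256, 360) -> Output: (11, 360, 256)

Answer: (11, 360, 256)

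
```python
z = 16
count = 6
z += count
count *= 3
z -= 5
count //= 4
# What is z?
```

Trace:
`z = 16` → z = 16
`count = 6` → count = 6
`z += count` → z = 22
`count *= 3` → count = 18
`z -= 5` → z = 17
`count //= 4` → count = 4
So z = 17

Answer: 17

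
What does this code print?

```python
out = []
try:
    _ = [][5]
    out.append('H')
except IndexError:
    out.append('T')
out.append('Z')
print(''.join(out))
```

Execution trace: 'T' (except IndexError) → 'Z' (after the try/except). Output: TZ

Answer: TZ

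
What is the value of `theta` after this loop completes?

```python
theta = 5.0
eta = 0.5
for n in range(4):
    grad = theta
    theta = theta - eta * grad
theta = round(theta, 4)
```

Gradient descent: w = 5.0 * (1 - 0.5)^4
`theta` takes the values: 5.0 → 2.5 → 1.25 → 0.625 → 0.3125

Answer: 0.3125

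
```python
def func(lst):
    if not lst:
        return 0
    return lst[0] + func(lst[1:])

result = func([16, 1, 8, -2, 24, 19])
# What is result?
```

16 + 1 + 8 + (-2) + 24 + 19 + 0 = 66

Answer: 66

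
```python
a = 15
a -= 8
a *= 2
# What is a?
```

Trace:
`a = 15` → a = 15
`a -= 8` → a = 7
`a *= 2` → a = 14
So a = 14

Answer: 14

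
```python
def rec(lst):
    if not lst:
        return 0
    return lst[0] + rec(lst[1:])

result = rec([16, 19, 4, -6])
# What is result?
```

16 + 19 + 4 + (-6) + 0 = 33

Answer: 33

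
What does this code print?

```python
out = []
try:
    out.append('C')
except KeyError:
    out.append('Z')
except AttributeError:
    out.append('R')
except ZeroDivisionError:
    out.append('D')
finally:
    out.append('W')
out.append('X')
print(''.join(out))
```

Execution trace: 'C' (try body, no exception) → 'W' (finally) → 'X' (after the try/except). Output: CWX

Answer: CWX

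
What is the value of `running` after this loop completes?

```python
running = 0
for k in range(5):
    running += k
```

Sum of 0 to 4 = 10
`running` takes the values: 0 → 1 → 3 → 6 → 10

Answer: 10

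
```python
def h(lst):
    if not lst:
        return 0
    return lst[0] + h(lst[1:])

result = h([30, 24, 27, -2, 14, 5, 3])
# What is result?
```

30 + 24 + 27 + (-2) + 14 + 5 + 3 + 0 = 101

Answer: 101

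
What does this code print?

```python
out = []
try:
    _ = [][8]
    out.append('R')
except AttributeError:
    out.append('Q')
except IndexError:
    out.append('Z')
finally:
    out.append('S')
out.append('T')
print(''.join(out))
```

Execution trace: 'Z' (except IndexError) → 'S' (finally) → 'T' (after the try/except). Output: ZST

Answer: ZST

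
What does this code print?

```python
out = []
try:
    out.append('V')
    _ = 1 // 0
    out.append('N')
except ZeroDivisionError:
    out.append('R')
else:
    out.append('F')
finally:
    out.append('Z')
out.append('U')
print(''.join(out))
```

Execution trace: 'V' (try body) → 'R' (except ZeroDivisionError) → 'Z' (finally) → 'U' (after the try/except). Output: VRZU

Answer: VRZU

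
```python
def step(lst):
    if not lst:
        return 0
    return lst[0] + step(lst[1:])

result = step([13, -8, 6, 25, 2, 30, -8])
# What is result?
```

13 + (-8) + 6 + 25 + 2 + 30 + (-8) + 0 = 60

Answer: 60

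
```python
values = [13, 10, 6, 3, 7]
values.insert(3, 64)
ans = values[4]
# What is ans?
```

Trace:
`values = [13, 10, 6, 3, 7]` → values = [13, 10, 6, 3, 7]
`values.insert(3, 64)` → values = [13, 10, 6, 64, 3, 7]
`ans = values[4]` → ans = 3
So ans = 3

Answer: 3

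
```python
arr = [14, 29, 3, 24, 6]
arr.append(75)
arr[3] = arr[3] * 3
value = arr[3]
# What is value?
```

Trace:
`arr = [14, 29, 3, 24, 6]` → arr = [14, 29, 3, 24, 6]
`arr.append(75)` → arr = [14, 29, 3, 24, 6, 75]
`arr[3] = arr[3] * 3` → arr = [14, 29, 3, 72, 6, 75]
`value = arr[3]` → value = 72
So value = 72

Answer: 72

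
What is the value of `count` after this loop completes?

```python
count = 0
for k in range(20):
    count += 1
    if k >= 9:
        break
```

Loop breaks when k reaches 9, count is 10
`count` takes the values: 0 → 1 → 2 → 3 → 4 → 5 → 6 → 7 → 8 → 9 → 10

Answer: 10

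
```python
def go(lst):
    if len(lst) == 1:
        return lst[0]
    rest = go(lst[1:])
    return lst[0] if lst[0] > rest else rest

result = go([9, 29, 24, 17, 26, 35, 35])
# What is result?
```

Recursive max over [9, 29, 24, 17, 26, 35, 35] = 35

Answer: 35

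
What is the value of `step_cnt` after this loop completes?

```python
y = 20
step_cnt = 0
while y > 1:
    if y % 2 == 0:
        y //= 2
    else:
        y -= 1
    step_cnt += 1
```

Steps to reduce 20 to 1
`step_cnt` takes the values: 0 → 1 → 2 → 3 → 4 → 5

Answer: 5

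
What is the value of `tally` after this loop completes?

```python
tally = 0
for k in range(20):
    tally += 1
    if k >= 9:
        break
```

Loop breaks when k reaches 9, tally is 10
`tally` takes the values: 0 → 1 → 2 → 3 → 4 → 5 → 6 → 7 → 8 → 9 → 10

Answer: 10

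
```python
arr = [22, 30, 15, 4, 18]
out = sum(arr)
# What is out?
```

Trace:
`arr = [22, 30, 15, 4, 18]` → arr = [22, 30, 15, 4, 18]
`out = sum(arr)` → out = 89
So out = 89

Answer: 89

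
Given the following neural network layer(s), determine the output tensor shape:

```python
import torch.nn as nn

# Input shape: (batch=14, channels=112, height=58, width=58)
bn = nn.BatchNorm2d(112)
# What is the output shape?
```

Input: (14, 112, 58, 58) -> Output: (14, 112, 58, 58)

Answer: (14, 112, 58, 58)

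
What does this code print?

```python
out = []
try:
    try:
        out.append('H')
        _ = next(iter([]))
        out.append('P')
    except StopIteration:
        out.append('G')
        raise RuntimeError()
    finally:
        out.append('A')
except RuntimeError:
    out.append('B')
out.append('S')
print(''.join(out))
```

Execution trace: 'H' (inner try body) → 'G' (inner except StopIteration) → 'A' (inner finally) → 'B' (outer except RuntimeError) → 'S' (after the try/except). Output: HGABS

Answer: HGABS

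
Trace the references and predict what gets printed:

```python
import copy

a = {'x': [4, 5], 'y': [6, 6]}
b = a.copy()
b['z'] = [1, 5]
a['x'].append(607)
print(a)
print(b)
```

Key concept: shallow copy of dict with mutable values.
Step by step:
`a = {'x': [4, 5], 'y': [6, 6]}` → a = {'x': [4, 5], 'y': [6, 6]}
`b = a.copy()` → b = {'x': [4, 5], 'y': [6, 6]}
`b['z'] = [1, 5]` → b = {'x': [4, 5], 'y': [6, 6], 'z': [1, 5]}
`a['x'].append(607)` → a = {'x': [4, 5, 607], 'y': [6, 6]}; b = {'x': [4, 5, 607], 'y': [6, 6], 'z': [1, 5]}
`print(a)` → prints {'x': [4, 5, 607], 'y': [6, 6]}
`print(b)` → prints {'x': [4, 5, 607], 'y': [6, 6], 'z': [1, 5]}

Answer:
{'x': [4, 5, 607], 'y': [6, 6]}
{'x': [4, 5, 607], 'y': [6, 6], 'z': [1, 5]}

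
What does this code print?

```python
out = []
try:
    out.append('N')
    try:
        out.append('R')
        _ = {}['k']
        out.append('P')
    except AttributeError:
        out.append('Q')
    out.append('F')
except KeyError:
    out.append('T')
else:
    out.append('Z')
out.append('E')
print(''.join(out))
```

Execution trace: 'N' (try body) → 'R' (inner try body) → 'T' (except KeyError) → 'E' (after the try/except). Output: NRTE

Answer: NRTE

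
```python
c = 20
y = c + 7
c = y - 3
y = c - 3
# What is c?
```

Trace:
`c = 20` → c = 20
`y = c + 7` → y = 27
`c = y - 3` → c = 24
`y = c - 3` → y = 21
So c = 24

Answer: 24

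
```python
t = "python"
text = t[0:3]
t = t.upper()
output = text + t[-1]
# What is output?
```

Trace:
`t = "python"` → t = 'python'
`text = t[0:3]` → text = 'pyt'
`t = t.upper()` → t = 'PYTHON'
`output = text + t[-1]` → output = 'pytN'
So output = 'pytN'

Answer: 'pytN'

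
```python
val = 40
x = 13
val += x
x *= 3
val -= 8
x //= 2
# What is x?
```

Trace:
`val = 40` → val = 40
`x = 13` → x = 13
`val += x` → val = 53
`x *= 3` → x = 39
`val -= 8` → val = 45
`x //= 2` → x = 19
So x = 19

Answer: 19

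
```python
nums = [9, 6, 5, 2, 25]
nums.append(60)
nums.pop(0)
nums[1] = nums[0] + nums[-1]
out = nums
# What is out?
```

Trace:
`nums = [9, 6, 5, 2, 25]` → nums = [9, 6, 5, 2, 25]
`nums.append(60)` → nums = [9, 6, 5, 2, 25, 60]
`nums.pop(0)` → nums = [6, 5, 2, 25, 60]
`nums[1] = nums[0] + nums[-1]` → nums = [6, 66, 2, 25, 60]
`out = nums` → out = [6, 66, 2, 25, 60]
So out = [6, 66, 2, 25, 60]

Answer: [6, 66, 2, 25, 60]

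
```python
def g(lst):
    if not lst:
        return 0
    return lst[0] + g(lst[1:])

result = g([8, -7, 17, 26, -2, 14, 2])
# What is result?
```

8 + (-7) + 17 + 26 + (-2) + 14 + 2 + 0 = 58

Answer: 58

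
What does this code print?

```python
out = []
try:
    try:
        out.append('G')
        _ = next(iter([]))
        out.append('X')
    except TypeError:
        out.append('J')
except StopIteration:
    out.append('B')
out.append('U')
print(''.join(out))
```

Execution trace: 'G' (try body) → 'B' (outer except StopIteration) → 'U' (after the try/except). Output: GBU

Answer: GBU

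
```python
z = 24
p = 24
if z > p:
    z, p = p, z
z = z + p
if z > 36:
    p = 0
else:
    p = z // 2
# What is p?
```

Trace:
`z = 24` → z = 24
`p = 24` → p = 24
`if z > p: ...` → z > p is False → no variable changes
`z = z + p` → z = 48
`if z > 36: ...` → z > 36 is True → p = 0
So p = 0

Answer: 0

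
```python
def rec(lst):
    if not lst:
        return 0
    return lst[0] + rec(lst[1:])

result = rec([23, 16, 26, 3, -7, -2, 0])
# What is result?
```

23 + 16 + 26 + 3 + (-7) + (-2) + 0 + 0 = 59

Answer: 59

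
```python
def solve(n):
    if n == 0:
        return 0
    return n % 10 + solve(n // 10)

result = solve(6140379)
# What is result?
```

Sum of digits of 6140379: 9 + 7 + 3 + 0 + 4 + 1 + 6 = 30

Answer: 30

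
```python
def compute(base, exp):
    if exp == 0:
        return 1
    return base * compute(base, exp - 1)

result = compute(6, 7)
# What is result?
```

compute(6, 7) = 6 * 6 * 6 * 6 * 6 * 6 * 6 = 279936

Answer: 279936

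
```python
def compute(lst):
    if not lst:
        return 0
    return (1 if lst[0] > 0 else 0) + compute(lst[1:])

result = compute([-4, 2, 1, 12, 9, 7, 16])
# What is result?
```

Count of positive elements in [-4, 2, 1, 12, 9, 7, 16] = 6

Answer: 6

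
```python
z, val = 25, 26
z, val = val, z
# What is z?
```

Trace:
`z, val = 25, 26` → z = 25; val = 26
`z, val = val, z` → z = 26; val = 25
So z = 26

Answer: 26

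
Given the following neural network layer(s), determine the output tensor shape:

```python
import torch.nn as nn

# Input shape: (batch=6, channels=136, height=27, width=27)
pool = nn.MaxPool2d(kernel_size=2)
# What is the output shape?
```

Input: (6, 136, 27, 27) -> Output: (6, 136, 13, 13)

Answer: (6, 136, 13, 13)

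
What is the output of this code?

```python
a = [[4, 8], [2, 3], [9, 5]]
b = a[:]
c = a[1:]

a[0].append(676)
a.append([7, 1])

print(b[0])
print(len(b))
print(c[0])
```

Key concept: slice with nested mutation.
Step by step:
`a = [[4, 8], [2, 3], [9, 5]]` → a = [[4, 8], [2, 3], [9, 5]]
`b = a[:]` → b = [[4, 8], [2, 3], [9, 5]]
`c = a[1:]` → c = [[2, 3], [9, 5]]
`a[0].append(676)` → a = [[4, 8, 676], [2, 3], [9, 5]]; b = [[4, 8, 676], [2, 3], [9, 5]]
`a.append([7, 1])` → a = [[4, 8, 676], [2, 3], [9, 5], [7, 1]]
`print(b[0])` → prints [4, 8, 676]
`print(len(b))` → prints 3
`print(c[0])` → prints [2, 3]

Answer:
[4, 8, 676]
3
[2, 3]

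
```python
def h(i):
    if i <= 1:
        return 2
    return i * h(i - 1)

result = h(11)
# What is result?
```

h(11) = 11 * 10 * 9 * 8 * 7 * 6 * 5 * 4 * 3 * 2 * 2 = 79833600

Answer: 79833600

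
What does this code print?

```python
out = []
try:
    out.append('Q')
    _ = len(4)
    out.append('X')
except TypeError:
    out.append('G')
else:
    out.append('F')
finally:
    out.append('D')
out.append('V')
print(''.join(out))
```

Execution trace: 'Q' (try body) → 'G' (except TypeError) → 'D' (finally) → 'V' (after the try/except). Output: QGDV

Answer: QGDV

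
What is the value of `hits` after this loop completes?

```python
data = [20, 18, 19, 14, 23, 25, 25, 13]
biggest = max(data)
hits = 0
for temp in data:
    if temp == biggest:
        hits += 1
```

Count of max value 25 in [20, 18, 19, 14, 23, 25, 25, 13]
`hits` takes the values: 0 → 1 → 2

Answer: 2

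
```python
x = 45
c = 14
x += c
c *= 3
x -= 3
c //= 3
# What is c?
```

Trace:
`x = 45` → x = 45
`c = 14` → c = 14
`x += c` → x = 59
`c *= 3` → c = 42
`x -= 3` → x = 56
`c //= 3` → c = 14
So c = 14

Answer: 14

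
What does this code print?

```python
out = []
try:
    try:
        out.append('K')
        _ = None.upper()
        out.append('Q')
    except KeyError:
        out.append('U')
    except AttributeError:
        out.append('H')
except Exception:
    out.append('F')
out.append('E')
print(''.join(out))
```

Execution trace: 'K' (inner try body) → 'H' (inner except AttributeError) → 'E' (after the try/except). Output: KHE

Answer: KHE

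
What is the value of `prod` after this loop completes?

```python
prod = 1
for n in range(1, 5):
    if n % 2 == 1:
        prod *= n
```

Product of odd numbers 1 to 4
`prod` takes the values: 1 → 3

Answer: 3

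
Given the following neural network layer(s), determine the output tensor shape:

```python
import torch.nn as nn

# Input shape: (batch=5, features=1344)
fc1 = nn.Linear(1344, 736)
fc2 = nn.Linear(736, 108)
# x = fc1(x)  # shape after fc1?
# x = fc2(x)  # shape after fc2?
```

Input: (5, 1344) -> after fc1: (5, 736) -> Output: (5, 108)

Answer: (5, 108)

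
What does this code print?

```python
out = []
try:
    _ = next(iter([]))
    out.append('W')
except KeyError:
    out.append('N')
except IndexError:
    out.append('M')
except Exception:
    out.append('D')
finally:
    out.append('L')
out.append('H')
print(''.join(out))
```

Execution trace: 'D' (except Exception) → 'L' (finally) → 'H' (after the try/except). Output: DLH

Answer: DLH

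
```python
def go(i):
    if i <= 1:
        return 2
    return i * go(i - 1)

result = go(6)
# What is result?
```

go(6) = 6 * 5 * 4 * 3 * 2 * 2 = 1440

Answer: 1440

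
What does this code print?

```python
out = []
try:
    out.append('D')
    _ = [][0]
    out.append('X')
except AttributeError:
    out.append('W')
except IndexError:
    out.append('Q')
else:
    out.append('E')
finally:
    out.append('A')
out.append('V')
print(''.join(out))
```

Execution trace: 'D' (try body) → 'Q' (except IndexError) → 'A' (finally) → 'V' (after the try/except). Output: DQAV

Answer: DQAV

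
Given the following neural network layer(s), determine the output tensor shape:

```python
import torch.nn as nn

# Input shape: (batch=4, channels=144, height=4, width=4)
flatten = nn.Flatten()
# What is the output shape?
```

Input: (4, 144, 4, 4) -> Output: (4, 2304)

Answer: (4, 2304)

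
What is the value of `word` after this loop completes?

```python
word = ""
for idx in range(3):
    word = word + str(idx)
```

Concatenate digits 0 to 2
`word` takes the values: "" → "0" → "01" → "012"

Answer: "012"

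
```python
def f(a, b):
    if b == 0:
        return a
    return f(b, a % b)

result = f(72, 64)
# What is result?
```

f(72, 64) -> f(64, 8) -> f(8, 0) -> 8

Answer: 8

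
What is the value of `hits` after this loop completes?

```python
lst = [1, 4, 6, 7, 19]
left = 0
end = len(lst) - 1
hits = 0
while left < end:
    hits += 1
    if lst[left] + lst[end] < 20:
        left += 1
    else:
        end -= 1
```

Steps to find pair summing to 20
`hits` takes the values: 0 → 1 → 2 → 3 → 4

Answer: 4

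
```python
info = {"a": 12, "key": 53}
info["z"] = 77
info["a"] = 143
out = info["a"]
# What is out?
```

Trace:
`info = {"a": 12, "key": 53}` → info = {'a': 12, 'key': 53}
`info["z"] = 77` → info = {'a': 12, 'key': 53, 'z': 77}
`info["a"] = 143` → info = {'a': 143, 'key': 53, 'z': 77}
`out = info["a"]` → out = 143
So out = 143

Answer: 143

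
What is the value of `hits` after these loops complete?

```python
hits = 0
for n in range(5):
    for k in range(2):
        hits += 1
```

5 * 2 = 10
`hits` takes the values: 0 → 1 → 2 → 3 → 4 → 5 → 6 → 7 → 8 → 9 → 10

Answer: 10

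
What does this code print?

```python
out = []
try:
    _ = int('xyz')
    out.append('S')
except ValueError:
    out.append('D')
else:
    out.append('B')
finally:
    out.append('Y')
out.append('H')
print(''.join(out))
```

Execution trace: 'D' (except ValueError) → 'Y' (finally) → 'H' (after the try/except). Output: DYH

Answer: DYH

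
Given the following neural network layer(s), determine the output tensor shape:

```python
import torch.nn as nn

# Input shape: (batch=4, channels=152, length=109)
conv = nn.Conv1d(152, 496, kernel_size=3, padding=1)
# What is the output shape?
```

Input: (4, 152, 109) -> Output: (4, 496, 109)

Answer: (4, 496, 109)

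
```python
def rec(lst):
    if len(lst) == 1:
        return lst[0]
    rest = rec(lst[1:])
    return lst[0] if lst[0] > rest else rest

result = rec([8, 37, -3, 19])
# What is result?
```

Recursive max over [8, 37, -3, 19] = 37

Answer: 37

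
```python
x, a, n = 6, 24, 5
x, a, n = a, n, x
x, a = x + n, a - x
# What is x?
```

Trace:
`x, a, n = 6, 24, 5` → x = 6; a = 24; n = 5
`x, a, n = a, n, x` → x = 24; a = 5; n = 6
`x, a = x + n, a - x` → x = 30; a = -19
So x = 30

Answer: 30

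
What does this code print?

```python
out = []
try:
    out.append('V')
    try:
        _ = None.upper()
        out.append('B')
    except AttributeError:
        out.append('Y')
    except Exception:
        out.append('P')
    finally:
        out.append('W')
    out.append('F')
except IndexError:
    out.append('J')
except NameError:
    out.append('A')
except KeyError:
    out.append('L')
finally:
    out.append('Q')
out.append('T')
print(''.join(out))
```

Execution trace: 'V' (try body) → 'Y' (inner except AttributeError) → 'W' (inner finally) → 'F' (try body, no exception) → 'Q' (finally) → 'T' (after the try/except). Output: VYWFQT

Answer: VYWFQT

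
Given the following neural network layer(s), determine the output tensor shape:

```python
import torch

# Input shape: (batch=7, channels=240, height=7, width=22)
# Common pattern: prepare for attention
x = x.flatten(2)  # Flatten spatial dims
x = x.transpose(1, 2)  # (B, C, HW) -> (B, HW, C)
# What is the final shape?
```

Input: (7, 240, 7, 22) -> after flatten(2): (7, 240, 154) -> Output: (7, 154, 240)

Answer: (7, 154, 240)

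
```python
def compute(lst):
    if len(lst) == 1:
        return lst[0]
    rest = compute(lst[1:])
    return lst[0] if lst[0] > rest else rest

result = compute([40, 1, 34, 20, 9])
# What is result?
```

Recursive max over [40, 1, 34, 20, 9] = 40

Answer: 40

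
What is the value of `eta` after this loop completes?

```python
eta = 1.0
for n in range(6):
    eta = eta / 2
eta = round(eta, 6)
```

Halving LR 6 times: 1 / 2^6
`eta` takes the values: 1.0 → 0.5 → 0.25 → 0.125 → 0.0625 → 0.03125 → 0.015625

Answer: 0.015625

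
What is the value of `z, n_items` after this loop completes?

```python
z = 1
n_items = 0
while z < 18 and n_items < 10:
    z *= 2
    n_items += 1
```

Double until >= 18 or 10 iterations
`z, n_items` takes the values: (1, 0) → (2, 0) → (2, 1) → (4, 1) → (4, 2) → (8, 2) → (8, 3) → (16, 3) → (16, 4) → (32, 4) → (32, 5)

Answer: 32, 5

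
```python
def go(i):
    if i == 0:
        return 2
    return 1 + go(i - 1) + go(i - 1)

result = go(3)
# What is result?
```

go(i) = 1 + 2·go(i-1), go(0)=2. Closed form: (2+1)·2^3 - 1 = 23.

Answer: 23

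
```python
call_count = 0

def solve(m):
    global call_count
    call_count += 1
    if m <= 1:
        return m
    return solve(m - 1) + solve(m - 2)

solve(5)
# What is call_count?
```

Calls(m) = 1 + Calls(m-1) + Calls(m-2); Calls(0)=Calls(1)=1. For m=5 this gives 15.

Answer: 15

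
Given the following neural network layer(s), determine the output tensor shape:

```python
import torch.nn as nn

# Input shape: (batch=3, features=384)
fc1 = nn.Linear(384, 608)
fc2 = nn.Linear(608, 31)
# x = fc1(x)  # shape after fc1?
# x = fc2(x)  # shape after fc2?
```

Input: (3, 384) -> after fc1: (3, 608) -> Output: (3, 31)

Answer: (3, 31)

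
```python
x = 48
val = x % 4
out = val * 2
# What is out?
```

Trace:
`x = 48` → x = 48
`val = x % 4` → val = 0
`out = val * 2` → out = 0
So out = 0

Answer: 0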